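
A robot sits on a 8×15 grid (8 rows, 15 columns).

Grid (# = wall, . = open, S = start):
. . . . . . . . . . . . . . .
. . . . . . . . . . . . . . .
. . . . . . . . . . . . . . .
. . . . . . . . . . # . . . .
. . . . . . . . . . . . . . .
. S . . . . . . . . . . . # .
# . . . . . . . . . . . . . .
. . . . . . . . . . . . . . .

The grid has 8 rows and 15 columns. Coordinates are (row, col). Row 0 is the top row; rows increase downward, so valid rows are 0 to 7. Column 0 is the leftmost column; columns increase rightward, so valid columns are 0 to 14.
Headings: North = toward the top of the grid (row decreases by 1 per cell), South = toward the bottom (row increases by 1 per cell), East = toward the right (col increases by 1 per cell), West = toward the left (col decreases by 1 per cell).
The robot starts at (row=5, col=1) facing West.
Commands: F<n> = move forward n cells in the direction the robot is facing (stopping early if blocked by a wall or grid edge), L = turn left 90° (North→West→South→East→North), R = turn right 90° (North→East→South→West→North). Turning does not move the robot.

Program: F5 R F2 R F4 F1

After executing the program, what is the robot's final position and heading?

Answer: Final position: (row=3, col=5), facing East

Derivation:
Start: (row=5, col=1), facing West
  F5: move forward 1/5 (blocked), now at (row=5, col=0)
  R: turn right, now facing North
  F2: move forward 2, now at (row=3, col=0)
  R: turn right, now facing East
  F4: move forward 4, now at (row=3, col=4)
  F1: move forward 1, now at (row=3, col=5)
Final: (row=3, col=5), facing East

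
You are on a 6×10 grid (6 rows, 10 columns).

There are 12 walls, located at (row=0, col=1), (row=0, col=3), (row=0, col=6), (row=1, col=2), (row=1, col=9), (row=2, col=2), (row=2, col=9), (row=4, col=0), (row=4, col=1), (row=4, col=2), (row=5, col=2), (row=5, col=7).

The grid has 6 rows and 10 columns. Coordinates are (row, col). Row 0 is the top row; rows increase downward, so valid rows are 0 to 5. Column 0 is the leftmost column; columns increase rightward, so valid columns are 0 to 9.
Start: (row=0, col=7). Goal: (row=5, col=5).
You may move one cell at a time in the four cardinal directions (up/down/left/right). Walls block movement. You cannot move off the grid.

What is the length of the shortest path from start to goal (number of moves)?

Answer: Shortest path length: 7

Derivation:
BFS from (row=0, col=7) until reaching (row=5, col=5):
  Distance 0: (row=0, col=7)
  Distance 1: (row=0, col=8), (row=1, col=7)
  Distance 2: (row=0, col=9), (row=1, col=6), (row=1, col=8), (row=2, col=7)
  Distance 3: (row=1, col=5), (row=2, col=6), (row=2, col=8), (row=3, col=7)
  Distance 4: (row=0, col=5), (row=1, col=4), (row=2, col=5), (row=3, col=6), (row=3, col=8), (row=4, col=7)
  Distance 5: (row=0, col=4), (row=1, col=3), (row=2, col=4), (row=3, col=5), (row=3, col=9), (row=4, col=6), (row=4, col=8)
  Distance 6: (row=2, col=3), (row=3, col=4), (row=4, col=5), (row=4, col=9), (row=5, col=6), (row=5, col=8)
  Distance 7: (row=3, col=3), (row=4, col=4), (row=5, col=5), (row=5, col=9)  <- goal reached here
One shortest path (7 moves): (row=0, col=7) -> (row=1, col=7) -> (row=1, col=6) -> (row=1, col=5) -> (row=2, col=5) -> (row=3, col=5) -> (row=4, col=5) -> (row=5, col=5)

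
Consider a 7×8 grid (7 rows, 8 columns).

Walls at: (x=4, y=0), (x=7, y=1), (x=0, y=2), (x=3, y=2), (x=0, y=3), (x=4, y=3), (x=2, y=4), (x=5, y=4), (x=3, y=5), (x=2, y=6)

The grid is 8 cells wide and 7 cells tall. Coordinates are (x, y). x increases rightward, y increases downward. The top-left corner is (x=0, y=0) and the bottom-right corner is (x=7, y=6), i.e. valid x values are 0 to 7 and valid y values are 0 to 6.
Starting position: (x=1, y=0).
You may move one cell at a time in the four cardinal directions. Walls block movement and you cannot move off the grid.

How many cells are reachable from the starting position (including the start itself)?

BFS flood-fill from (x=1, y=0):
  Distance 0: (x=1, y=0)
  Distance 1: (x=0, y=0), (x=2, y=0), (x=1, y=1)
  Distance 2: (x=3, y=0), (x=0, y=1), (x=2, y=1), (x=1, y=2)
  Distance 3: (x=3, y=1), (x=2, y=2), (x=1, y=3)
  Distance 4: (x=4, y=1), (x=2, y=3), (x=1, y=4)
  Distance 5: (x=5, y=1), (x=4, y=2), (x=3, y=3), (x=0, y=4), (x=1, y=5)
  Distance 6: (x=5, y=0), (x=6, y=1), (x=5, y=2), (x=3, y=4), (x=0, y=5), (x=2, y=5), (x=1, y=6)
  Distance 7: (x=6, y=0), (x=6, y=2), (x=5, y=3), (x=4, y=4), (x=0, y=6)
  Distance 8: (x=7, y=0), (x=7, y=2), (x=6, y=3), (x=4, y=5)
  Distance 9: (x=7, y=3), (x=6, y=4), (x=5, y=5), (x=4, y=6)
  Distance 10: (x=7, y=4), (x=6, y=5), (x=3, y=6), (x=5, y=6)
  Distance 11: (x=7, y=5), (x=6, y=6)
  Distance 12: (x=7, y=6)
Total reachable: 46 (grid has 46 open cells total)

Answer: Reachable cells: 46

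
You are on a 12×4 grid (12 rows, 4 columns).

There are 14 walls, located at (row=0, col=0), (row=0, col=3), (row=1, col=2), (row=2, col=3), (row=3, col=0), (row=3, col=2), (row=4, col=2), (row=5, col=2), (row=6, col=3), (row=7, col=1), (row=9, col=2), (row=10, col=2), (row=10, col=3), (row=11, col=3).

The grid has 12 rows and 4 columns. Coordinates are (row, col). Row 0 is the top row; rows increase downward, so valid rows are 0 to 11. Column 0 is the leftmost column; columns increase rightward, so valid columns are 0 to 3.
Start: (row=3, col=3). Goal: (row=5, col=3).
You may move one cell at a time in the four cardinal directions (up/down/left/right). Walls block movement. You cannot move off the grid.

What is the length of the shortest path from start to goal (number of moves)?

Answer: Shortest path length: 2

Derivation:
BFS from (row=3, col=3) until reaching (row=5, col=3):
  Distance 0: (row=3, col=3)
  Distance 1: (row=4, col=3)
  Distance 2: (row=5, col=3)  <- goal reached here
One shortest path (2 moves): (row=3, col=3) -> (row=4, col=3) -> (row=5, col=3)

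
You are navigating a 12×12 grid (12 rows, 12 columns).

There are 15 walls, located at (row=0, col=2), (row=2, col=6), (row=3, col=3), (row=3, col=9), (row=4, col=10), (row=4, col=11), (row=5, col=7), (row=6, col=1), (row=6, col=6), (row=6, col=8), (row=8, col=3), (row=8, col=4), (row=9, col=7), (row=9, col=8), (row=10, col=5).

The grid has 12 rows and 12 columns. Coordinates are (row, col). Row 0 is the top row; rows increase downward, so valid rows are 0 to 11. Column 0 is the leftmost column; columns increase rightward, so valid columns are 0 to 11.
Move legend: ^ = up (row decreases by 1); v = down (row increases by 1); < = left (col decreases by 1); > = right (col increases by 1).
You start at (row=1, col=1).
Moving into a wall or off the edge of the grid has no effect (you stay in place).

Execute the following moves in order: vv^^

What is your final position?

Start: (row=1, col=1)
  v (down): (row=1, col=1) -> (row=2, col=1)
  v (down): (row=2, col=1) -> (row=3, col=1)
  ^ (up): (row=3, col=1) -> (row=2, col=1)
  ^ (up): (row=2, col=1) -> (row=1, col=1)
Final: (row=1, col=1)

Answer: Final position: (row=1, col=1)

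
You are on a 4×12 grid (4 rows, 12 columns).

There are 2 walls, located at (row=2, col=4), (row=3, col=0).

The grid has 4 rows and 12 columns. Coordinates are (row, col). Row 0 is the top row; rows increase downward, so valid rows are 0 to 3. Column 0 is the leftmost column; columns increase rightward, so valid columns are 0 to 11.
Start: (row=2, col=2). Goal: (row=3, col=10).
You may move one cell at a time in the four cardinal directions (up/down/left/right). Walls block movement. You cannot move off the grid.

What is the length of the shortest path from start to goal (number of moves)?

BFS from (row=2, col=2) until reaching (row=3, col=10):
  Distance 0: (row=2, col=2)
  Distance 1: (row=1, col=2), (row=2, col=1), (row=2, col=3), (row=3, col=2)
  Distance 2: (row=0, col=2), (row=1, col=1), (row=1, col=3), (row=2, col=0), (row=3, col=1), (row=3, col=3)
  Distance 3: (row=0, col=1), (row=0, col=3), (row=1, col=0), (row=1, col=4), (row=3, col=4)
  Distance 4: (row=0, col=0), (row=0, col=4), (row=1, col=5), (row=3, col=5)
  Distance 5: (row=0, col=5), (row=1, col=6), (row=2, col=5), (row=3, col=6)
  Distance 6: (row=0, col=6), (row=1, col=7), (row=2, col=6), (row=3, col=7)
  Distance 7: (row=0, col=7), (row=1, col=8), (row=2, col=7), (row=3, col=8)
  Distance 8: (row=0, col=8), (row=1, col=9), (row=2, col=8), (row=3, col=9)
  Distance 9: (row=0, col=9), (row=1, col=10), (row=2, col=9), (row=3, col=10)  <- goal reached here
One shortest path (9 moves): (row=2, col=2) -> (row=2, col=3) -> (row=3, col=3) -> (row=3, col=4) -> (row=3, col=5) -> (row=3, col=6) -> (row=3, col=7) -> (row=3, col=8) -> (row=3, col=9) -> (row=3, col=10)

Answer: Shortest path length: 9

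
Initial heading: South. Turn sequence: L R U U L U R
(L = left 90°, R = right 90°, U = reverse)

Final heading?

Answer: Final heading: North

Derivation:
Start: South
  L (left (90° counter-clockwise)) -> East
  R (right (90° clockwise)) -> South
  U (U-turn (180°)) -> North
  U (U-turn (180°)) -> South
  L (left (90° counter-clockwise)) -> East
  U (U-turn (180°)) -> West
  R (right (90° clockwise)) -> North
Final: North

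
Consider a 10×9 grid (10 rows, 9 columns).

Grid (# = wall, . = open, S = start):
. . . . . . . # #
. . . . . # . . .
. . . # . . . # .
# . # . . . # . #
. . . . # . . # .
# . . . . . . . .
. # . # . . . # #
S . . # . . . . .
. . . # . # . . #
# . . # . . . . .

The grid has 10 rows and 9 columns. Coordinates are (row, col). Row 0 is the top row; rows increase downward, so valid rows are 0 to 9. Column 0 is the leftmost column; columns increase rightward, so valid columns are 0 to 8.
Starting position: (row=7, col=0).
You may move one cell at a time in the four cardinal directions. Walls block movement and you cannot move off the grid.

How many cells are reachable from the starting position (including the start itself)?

Answer: Reachable cells: 67

Derivation:
BFS flood-fill from (row=7, col=0):
  Distance 0: (row=7, col=0)
  Distance 1: (row=6, col=0), (row=7, col=1), (row=8, col=0)
  Distance 2: (row=7, col=2), (row=8, col=1)
  Distance 3: (row=6, col=2), (row=8, col=2), (row=9, col=1)
  Distance 4: (row=5, col=2), (row=9, col=2)
  Distance 5: (row=4, col=2), (row=5, col=1), (row=5, col=3)
  Distance 6: (row=4, col=1), (row=4, col=3), (row=5, col=4)
  Distance 7: (row=3, col=1), (row=3, col=3), (row=4, col=0), (row=5, col=5), (row=6, col=4)
  Distance 8: (row=2, col=1), (row=3, col=4), (row=4, col=5), (row=5, col=6), (row=6, col=5), (row=7, col=4)
  Distance 9: (row=1, col=1), (row=2, col=0), (row=2, col=2), (row=2, col=4), (row=3, col=5), (row=4, col=6), (row=5, col=7), (row=6, col=6), (row=7, col=5), (row=8, col=4)
  Distance 10: (row=0, col=1), (row=1, col=0), (row=1, col=2), (row=1, col=4), (row=2, col=5), (row=5, col=8), (row=7, col=6), (row=9, col=4)
  Distance 11: (row=0, col=0), (row=0, col=2), (row=0, col=4), (row=1, col=3), (row=2, col=6), (row=4, col=8), (row=7, col=7), (row=8, col=6), (row=9, col=5)
  Distance 12: (row=0, col=3), (row=0, col=5), (row=1, col=6), (row=7, col=8), (row=8, col=7), (row=9, col=6)
  Distance 13: (row=0, col=6), (row=1, col=7), (row=9, col=7)
  Distance 14: (row=1, col=8), (row=9, col=8)
  Distance 15: (row=2, col=8)
Total reachable: 67 (grid has 68 open cells total)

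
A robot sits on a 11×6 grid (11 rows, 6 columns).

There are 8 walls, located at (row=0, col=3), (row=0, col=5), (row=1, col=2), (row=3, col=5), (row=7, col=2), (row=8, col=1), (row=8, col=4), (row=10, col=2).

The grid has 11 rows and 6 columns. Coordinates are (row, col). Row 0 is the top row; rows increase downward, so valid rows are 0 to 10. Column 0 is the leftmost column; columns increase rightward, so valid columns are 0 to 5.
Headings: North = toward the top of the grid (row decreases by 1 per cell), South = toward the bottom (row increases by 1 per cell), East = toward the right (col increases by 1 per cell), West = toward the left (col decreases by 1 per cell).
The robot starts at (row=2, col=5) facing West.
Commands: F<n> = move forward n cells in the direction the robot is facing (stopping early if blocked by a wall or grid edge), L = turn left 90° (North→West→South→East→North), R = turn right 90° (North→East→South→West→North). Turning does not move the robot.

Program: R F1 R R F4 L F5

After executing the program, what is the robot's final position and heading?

Start: (row=2, col=5), facing West
  R: turn right, now facing North
  F1: move forward 1, now at (row=1, col=5)
  R: turn right, now facing East
  R: turn right, now facing South
  F4: move forward 1/4 (blocked), now at (row=2, col=5)
  L: turn left, now facing East
  F5: move forward 0/5 (blocked), now at (row=2, col=5)
Final: (row=2, col=5), facing East

Answer: Final position: (row=2, col=5), facing East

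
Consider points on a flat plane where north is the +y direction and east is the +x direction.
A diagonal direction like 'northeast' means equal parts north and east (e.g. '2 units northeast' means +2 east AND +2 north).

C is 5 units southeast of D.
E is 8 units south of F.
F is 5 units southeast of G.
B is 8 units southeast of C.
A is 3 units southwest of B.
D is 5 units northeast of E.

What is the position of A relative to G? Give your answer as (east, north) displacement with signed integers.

Place G at the origin (east=0, north=0).
  F is 5 units southeast of G: delta (east=+5, north=-5); F at (east=5, north=-5).
  E is 8 units south of F: delta (east=+0, north=-8); E at (east=5, north=-13).
  D is 5 units northeast of E: delta (east=+5, north=+5); D at (east=10, north=-8).
  C is 5 units southeast of D: delta (east=+5, north=-5); C at (east=15, north=-13).
  B is 8 units southeast of C: delta (east=+8, north=-8); B at (east=23, north=-21).
  A is 3 units southwest of B: delta (east=-3, north=-3); A at (east=20, north=-24).
Therefore A relative to G: (east=20, north=-24).

Answer: A is at (east=20, north=-24) relative to G.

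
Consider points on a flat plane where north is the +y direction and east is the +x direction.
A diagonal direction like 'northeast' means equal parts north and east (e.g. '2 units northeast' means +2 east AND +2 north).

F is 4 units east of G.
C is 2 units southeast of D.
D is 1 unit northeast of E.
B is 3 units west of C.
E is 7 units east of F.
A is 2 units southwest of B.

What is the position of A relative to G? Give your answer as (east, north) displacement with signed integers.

Place G at the origin (east=0, north=0).
  F is 4 units east of G: delta (east=+4, north=+0); F at (east=4, north=0).
  E is 7 units east of F: delta (east=+7, north=+0); E at (east=11, north=0).
  D is 1 unit northeast of E: delta (east=+1, north=+1); D at (east=12, north=1).
  C is 2 units southeast of D: delta (east=+2, north=-2); C at (east=14, north=-1).
  B is 3 units west of C: delta (east=-3, north=+0); B at (east=11, north=-1).
  A is 2 units southwest of B: delta (east=-2, north=-2); A at (east=9, north=-3).
Therefore A relative to G: (east=9, north=-3).

Answer: A is at (east=9, north=-3) relative to G.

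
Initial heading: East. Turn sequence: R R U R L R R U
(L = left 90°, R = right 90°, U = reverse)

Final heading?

Answer: Final heading: East

Derivation:
Start: East
  R (right (90° clockwise)) -> South
  R (right (90° clockwise)) -> West
  U (U-turn (180°)) -> East
  R (right (90° clockwise)) -> South
  L (left (90° counter-clockwise)) -> East
  R (right (90° clockwise)) -> South
  R (right (90° clockwise)) -> West
  U (U-turn (180°)) -> East
Final: East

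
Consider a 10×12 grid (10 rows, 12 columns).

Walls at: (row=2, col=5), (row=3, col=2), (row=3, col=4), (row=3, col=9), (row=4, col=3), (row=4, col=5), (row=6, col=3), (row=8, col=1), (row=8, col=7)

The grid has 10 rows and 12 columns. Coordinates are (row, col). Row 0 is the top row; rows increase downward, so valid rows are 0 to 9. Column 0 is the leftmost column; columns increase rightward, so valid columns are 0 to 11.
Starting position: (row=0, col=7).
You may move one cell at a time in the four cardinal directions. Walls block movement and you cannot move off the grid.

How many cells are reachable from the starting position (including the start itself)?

BFS flood-fill from (row=0, col=7):
  Distance 0: (row=0, col=7)
  Distance 1: (row=0, col=6), (row=0, col=8), (row=1, col=7)
  Distance 2: (row=0, col=5), (row=0, col=9), (row=1, col=6), (row=1, col=8), (row=2, col=7)
  Distance 3: (row=0, col=4), (row=0, col=10), (row=1, col=5), (row=1, col=9), (row=2, col=6), (row=2, col=8), (row=3, col=7)
  Distance 4: (row=0, col=3), (row=0, col=11), (row=1, col=4), (row=1, col=10), (row=2, col=9), (row=3, col=6), (row=3, col=8), (row=4, col=7)
  Distance 5: (row=0, col=2), (row=1, col=3), (row=1, col=11), (row=2, col=4), (row=2, col=10), (row=3, col=5), (row=4, col=6), (row=4, col=8), (row=5, col=7)
  Distance 6: (row=0, col=1), (row=1, col=2), (row=2, col=3), (row=2, col=11), (row=3, col=10), (row=4, col=9), (row=5, col=6), (row=5, col=8), (row=6, col=7)
  Distance 7: (row=0, col=0), (row=1, col=1), (row=2, col=2), (row=3, col=3), (row=3, col=11), (row=4, col=10), (row=5, col=5), (row=5, col=9), (row=6, col=6), (row=6, col=8), (row=7, col=7)
  Distance 8: (row=1, col=0), (row=2, col=1), (row=4, col=11), (row=5, col=4), (row=5, col=10), (row=6, col=5), (row=6, col=9), (row=7, col=6), (row=7, col=8)
  Distance 9: (row=2, col=0), (row=3, col=1), (row=4, col=4), (row=5, col=3), (row=5, col=11), (row=6, col=4), (row=6, col=10), (row=7, col=5), (row=7, col=9), (row=8, col=6), (row=8, col=8)
  Distance 10: (row=3, col=0), (row=4, col=1), (row=5, col=2), (row=6, col=11), (row=7, col=4), (row=7, col=10), (row=8, col=5), (row=8, col=9), (row=9, col=6), (row=9, col=8)
  Distance 11: (row=4, col=0), (row=4, col=2), (row=5, col=1), (row=6, col=2), (row=7, col=3), (row=7, col=11), (row=8, col=4), (row=8, col=10), (row=9, col=5), (row=9, col=7), (row=9, col=9)
  Distance 12: (row=5, col=0), (row=6, col=1), (row=7, col=2), (row=8, col=3), (row=8, col=11), (row=9, col=4), (row=9, col=10)
  Distance 13: (row=6, col=0), (row=7, col=1), (row=8, col=2), (row=9, col=3), (row=9, col=11)
  Distance 14: (row=7, col=0), (row=9, col=2)
  Distance 15: (row=8, col=0), (row=9, col=1)
  Distance 16: (row=9, col=0)
Total reachable: 111 (grid has 111 open cells total)

Answer: Reachable cells: 111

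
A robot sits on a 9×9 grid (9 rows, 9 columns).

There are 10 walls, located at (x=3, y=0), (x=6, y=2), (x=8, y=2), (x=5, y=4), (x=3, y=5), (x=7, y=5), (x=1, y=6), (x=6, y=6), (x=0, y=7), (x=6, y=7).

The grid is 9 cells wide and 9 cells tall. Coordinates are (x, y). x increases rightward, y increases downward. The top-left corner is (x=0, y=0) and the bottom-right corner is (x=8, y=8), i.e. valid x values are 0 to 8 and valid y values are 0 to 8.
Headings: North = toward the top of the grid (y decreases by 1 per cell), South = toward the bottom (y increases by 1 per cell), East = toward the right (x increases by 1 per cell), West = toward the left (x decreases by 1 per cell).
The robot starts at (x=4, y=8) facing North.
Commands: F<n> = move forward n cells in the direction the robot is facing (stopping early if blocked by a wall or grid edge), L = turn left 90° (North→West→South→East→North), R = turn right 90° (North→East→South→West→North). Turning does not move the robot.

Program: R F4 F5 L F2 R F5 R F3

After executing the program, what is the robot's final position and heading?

Start: (x=4, y=8), facing North
  R: turn right, now facing East
  F4: move forward 4, now at (x=8, y=8)
  F5: move forward 0/5 (blocked), now at (x=8, y=8)
  L: turn left, now facing North
  F2: move forward 2, now at (x=8, y=6)
  R: turn right, now facing East
  F5: move forward 0/5 (blocked), now at (x=8, y=6)
  R: turn right, now facing South
  F3: move forward 2/3 (blocked), now at (x=8, y=8)
Final: (x=8, y=8), facing South

Answer: Final position: (x=8, y=8), facing South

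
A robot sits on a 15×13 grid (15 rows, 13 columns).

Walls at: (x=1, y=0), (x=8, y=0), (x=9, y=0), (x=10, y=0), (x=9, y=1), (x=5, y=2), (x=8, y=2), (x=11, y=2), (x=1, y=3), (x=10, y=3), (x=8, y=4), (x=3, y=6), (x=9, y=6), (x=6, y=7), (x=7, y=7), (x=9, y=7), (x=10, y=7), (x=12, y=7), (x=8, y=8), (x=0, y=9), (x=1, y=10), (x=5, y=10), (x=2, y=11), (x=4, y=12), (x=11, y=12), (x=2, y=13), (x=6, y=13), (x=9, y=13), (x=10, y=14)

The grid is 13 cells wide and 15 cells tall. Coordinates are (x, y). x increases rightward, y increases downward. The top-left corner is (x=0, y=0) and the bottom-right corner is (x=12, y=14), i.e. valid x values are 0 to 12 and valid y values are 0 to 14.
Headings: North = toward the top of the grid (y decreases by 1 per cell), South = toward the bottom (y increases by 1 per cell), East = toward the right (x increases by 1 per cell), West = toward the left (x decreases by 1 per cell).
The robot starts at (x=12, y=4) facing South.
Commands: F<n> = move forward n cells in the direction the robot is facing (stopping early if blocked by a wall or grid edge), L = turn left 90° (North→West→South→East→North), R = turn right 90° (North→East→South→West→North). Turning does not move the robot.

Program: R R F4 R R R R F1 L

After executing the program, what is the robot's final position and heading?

Answer: Final position: (x=12, y=0), facing West

Derivation:
Start: (x=12, y=4), facing South
  R: turn right, now facing West
  R: turn right, now facing North
  F4: move forward 4, now at (x=12, y=0)
  R: turn right, now facing East
  R: turn right, now facing South
  R: turn right, now facing West
  R: turn right, now facing North
  F1: move forward 0/1 (blocked), now at (x=12, y=0)
  L: turn left, now facing West
Final: (x=12, y=0), facing West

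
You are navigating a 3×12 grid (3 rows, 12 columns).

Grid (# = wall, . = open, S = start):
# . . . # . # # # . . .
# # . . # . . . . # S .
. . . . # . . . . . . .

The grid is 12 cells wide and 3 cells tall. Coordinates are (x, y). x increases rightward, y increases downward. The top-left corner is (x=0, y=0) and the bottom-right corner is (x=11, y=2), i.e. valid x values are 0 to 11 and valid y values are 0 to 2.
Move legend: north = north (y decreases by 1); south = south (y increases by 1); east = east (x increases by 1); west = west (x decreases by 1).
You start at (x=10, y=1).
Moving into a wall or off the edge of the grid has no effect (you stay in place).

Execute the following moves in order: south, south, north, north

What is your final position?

Answer: Final position: (x=10, y=0)

Derivation:
Start: (x=10, y=1)
  south (south): (x=10, y=1) -> (x=10, y=2)
  south (south): blocked, stay at (x=10, y=2)
  north (north): (x=10, y=2) -> (x=10, y=1)
  north (north): (x=10, y=1) -> (x=10, y=0)
Final: (x=10, y=0)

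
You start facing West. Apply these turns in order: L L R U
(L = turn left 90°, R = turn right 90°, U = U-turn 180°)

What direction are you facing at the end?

Start: West
  L (left (90° counter-clockwise)) -> South
  L (left (90° counter-clockwise)) -> East
  R (right (90° clockwise)) -> South
  U (U-turn (180°)) -> North
Final: North

Answer: Final heading: North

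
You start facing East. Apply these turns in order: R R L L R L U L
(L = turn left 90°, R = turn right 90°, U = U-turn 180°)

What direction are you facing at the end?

Start: East
  R (right (90° clockwise)) -> South
  R (right (90° clockwise)) -> West
  L (left (90° counter-clockwise)) -> South
  L (left (90° counter-clockwise)) -> East
  R (right (90° clockwise)) -> South
  L (left (90° counter-clockwise)) -> East
  U (U-turn (180°)) -> West
  L (left (90° counter-clockwise)) -> South
Final: South

Answer: Final heading: South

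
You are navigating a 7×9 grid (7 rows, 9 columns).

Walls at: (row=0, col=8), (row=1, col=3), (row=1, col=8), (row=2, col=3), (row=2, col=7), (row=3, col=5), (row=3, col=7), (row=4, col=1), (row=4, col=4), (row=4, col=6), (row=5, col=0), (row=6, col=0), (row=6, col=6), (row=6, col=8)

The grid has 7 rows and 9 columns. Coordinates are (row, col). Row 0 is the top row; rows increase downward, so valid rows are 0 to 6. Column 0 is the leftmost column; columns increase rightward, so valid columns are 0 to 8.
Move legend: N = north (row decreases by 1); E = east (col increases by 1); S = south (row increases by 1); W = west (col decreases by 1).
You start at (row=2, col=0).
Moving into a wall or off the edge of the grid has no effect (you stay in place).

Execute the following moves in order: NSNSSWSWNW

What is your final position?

Start: (row=2, col=0)
  N (north): (row=2, col=0) -> (row=1, col=0)
  S (south): (row=1, col=0) -> (row=2, col=0)
  N (north): (row=2, col=0) -> (row=1, col=0)
  S (south): (row=1, col=0) -> (row=2, col=0)
  S (south): (row=2, col=0) -> (row=3, col=0)
  W (west): blocked, stay at (row=3, col=0)
  S (south): (row=3, col=0) -> (row=4, col=0)
  W (west): blocked, stay at (row=4, col=0)
  N (north): (row=4, col=0) -> (row=3, col=0)
  W (west): blocked, stay at (row=3, col=0)
Final: (row=3, col=0)

Answer: Final position: (row=3, col=0)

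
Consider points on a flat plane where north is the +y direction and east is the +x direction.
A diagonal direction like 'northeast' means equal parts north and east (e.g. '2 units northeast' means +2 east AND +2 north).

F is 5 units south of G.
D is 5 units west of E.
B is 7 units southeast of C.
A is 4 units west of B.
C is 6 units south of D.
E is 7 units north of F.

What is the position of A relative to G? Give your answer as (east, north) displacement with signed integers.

Answer: A is at (east=-2, north=-11) relative to G.

Derivation:
Place G at the origin (east=0, north=0).
  F is 5 units south of G: delta (east=+0, north=-5); F at (east=0, north=-5).
  E is 7 units north of F: delta (east=+0, north=+7); E at (east=0, north=2).
  D is 5 units west of E: delta (east=-5, north=+0); D at (east=-5, north=2).
  C is 6 units south of D: delta (east=+0, north=-6); C at (east=-5, north=-4).
  B is 7 units southeast of C: delta (east=+7, north=-7); B at (east=2, north=-11).
  A is 4 units west of B: delta (east=-4, north=+0); A at (east=-2, north=-11).
Therefore A relative to G: (east=-2, north=-11).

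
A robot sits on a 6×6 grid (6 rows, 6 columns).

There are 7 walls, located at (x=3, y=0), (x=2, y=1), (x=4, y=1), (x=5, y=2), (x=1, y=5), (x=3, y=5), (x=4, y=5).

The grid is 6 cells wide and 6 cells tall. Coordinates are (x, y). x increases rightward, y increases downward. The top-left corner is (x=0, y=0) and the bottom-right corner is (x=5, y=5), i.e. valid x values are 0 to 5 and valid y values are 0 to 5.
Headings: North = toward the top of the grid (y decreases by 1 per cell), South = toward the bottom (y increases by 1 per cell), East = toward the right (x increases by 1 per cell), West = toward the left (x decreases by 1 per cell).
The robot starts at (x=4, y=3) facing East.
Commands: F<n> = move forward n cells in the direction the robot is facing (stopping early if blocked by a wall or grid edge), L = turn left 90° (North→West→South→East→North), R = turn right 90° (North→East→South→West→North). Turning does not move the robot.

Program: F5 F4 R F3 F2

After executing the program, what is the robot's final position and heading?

Answer: Final position: (x=5, y=5), facing South

Derivation:
Start: (x=4, y=3), facing East
  F5: move forward 1/5 (blocked), now at (x=5, y=3)
  F4: move forward 0/4 (blocked), now at (x=5, y=3)
  R: turn right, now facing South
  F3: move forward 2/3 (blocked), now at (x=5, y=5)
  F2: move forward 0/2 (blocked), now at (x=5, y=5)
Final: (x=5, y=5), facing South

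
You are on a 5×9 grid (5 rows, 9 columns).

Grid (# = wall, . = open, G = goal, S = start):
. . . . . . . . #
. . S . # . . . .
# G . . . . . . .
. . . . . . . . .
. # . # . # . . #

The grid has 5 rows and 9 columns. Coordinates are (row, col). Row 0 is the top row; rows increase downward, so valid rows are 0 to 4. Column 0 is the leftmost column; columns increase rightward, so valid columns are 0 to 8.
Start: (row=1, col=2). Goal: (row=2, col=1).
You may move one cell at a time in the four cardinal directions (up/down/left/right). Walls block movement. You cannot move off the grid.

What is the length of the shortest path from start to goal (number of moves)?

BFS from (row=1, col=2) until reaching (row=2, col=1):
  Distance 0: (row=1, col=2)
  Distance 1: (row=0, col=2), (row=1, col=1), (row=1, col=3), (row=2, col=2)
  Distance 2: (row=0, col=1), (row=0, col=3), (row=1, col=0), (row=2, col=1), (row=2, col=3), (row=3, col=2)  <- goal reached here
One shortest path (2 moves): (row=1, col=2) -> (row=1, col=1) -> (row=2, col=1)

Answer: Shortest path length: 2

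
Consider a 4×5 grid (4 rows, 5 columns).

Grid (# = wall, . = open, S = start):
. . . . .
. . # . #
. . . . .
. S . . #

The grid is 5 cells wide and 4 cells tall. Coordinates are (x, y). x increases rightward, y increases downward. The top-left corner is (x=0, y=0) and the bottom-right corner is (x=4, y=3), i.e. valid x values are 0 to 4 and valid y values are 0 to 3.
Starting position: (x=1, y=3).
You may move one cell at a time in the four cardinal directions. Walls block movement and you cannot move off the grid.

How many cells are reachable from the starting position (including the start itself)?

BFS flood-fill from (x=1, y=3):
  Distance 0: (x=1, y=3)
  Distance 1: (x=1, y=2), (x=0, y=3), (x=2, y=3)
  Distance 2: (x=1, y=1), (x=0, y=2), (x=2, y=2), (x=3, y=3)
  Distance 3: (x=1, y=0), (x=0, y=1), (x=3, y=2)
  Distance 4: (x=0, y=0), (x=2, y=0), (x=3, y=1), (x=4, y=2)
  Distance 5: (x=3, y=0)
  Distance 6: (x=4, y=0)
Total reachable: 17 (grid has 17 open cells total)

Answer: Reachable cells: 17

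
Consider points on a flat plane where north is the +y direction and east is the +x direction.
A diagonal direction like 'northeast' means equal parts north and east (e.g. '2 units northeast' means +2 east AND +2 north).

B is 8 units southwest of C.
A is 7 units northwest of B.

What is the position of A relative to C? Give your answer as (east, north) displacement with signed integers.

Place C at the origin (east=0, north=0).
  B is 8 units southwest of C: delta (east=-8, north=-8); B at (east=-8, north=-8).
  A is 7 units northwest of B: delta (east=-7, north=+7); A at (east=-15, north=-1).
Therefore A relative to C: (east=-15, north=-1).

Answer: A is at (east=-15, north=-1) relative to C.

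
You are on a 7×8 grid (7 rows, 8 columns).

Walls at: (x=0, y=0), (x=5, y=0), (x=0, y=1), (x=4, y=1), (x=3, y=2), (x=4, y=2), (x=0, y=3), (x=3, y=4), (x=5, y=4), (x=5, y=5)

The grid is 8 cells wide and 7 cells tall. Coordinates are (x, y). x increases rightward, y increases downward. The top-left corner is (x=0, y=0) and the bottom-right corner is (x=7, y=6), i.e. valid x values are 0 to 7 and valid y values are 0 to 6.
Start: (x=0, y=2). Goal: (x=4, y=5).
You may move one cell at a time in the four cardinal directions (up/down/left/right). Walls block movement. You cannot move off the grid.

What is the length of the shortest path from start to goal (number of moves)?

BFS from (x=0, y=2) until reaching (x=4, y=5):
  Distance 0: (x=0, y=2)
  Distance 1: (x=1, y=2)
  Distance 2: (x=1, y=1), (x=2, y=2), (x=1, y=3)
  Distance 3: (x=1, y=0), (x=2, y=1), (x=2, y=3), (x=1, y=4)
  Distance 4: (x=2, y=0), (x=3, y=1), (x=3, y=3), (x=0, y=4), (x=2, y=4), (x=1, y=5)
  Distance 5: (x=3, y=0), (x=4, y=3), (x=0, y=5), (x=2, y=5), (x=1, y=6)
  Distance 6: (x=4, y=0), (x=5, y=3), (x=4, y=4), (x=3, y=5), (x=0, y=6), (x=2, y=6)
  Distance 7: (x=5, y=2), (x=6, y=3), (x=4, y=5), (x=3, y=6)  <- goal reached here
One shortest path (7 moves): (x=0, y=2) -> (x=1, y=2) -> (x=2, y=2) -> (x=2, y=3) -> (x=3, y=3) -> (x=4, y=3) -> (x=4, y=4) -> (x=4, y=5)

Answer: Shortest path length: 7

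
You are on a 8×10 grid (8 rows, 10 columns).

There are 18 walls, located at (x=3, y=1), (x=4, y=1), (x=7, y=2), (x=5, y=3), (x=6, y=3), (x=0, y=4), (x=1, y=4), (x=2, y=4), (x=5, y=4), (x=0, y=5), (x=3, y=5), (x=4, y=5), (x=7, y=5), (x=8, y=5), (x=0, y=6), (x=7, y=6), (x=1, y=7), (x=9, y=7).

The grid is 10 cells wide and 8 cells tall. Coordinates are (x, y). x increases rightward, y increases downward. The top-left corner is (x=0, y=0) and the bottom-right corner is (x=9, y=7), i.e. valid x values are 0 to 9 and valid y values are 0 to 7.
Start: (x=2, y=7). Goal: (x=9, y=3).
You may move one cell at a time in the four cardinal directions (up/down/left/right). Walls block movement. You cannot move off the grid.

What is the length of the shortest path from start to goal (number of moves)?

Answer: Shortest path length: 11

Derivation:
BFS from (x=2, y=7) until reaching (x=9, y=3):
  Distance 0: (x=2, y=7)
  Distance 1: (x=2, y=6), (x=3, y=7)
  Distance 2: (x=2, y=5), (x=1, y=6), (x=3, y=6), (x=4, y=7)
  Distance 3: (x=1, y=5), (x=4, y=6), (x=5, y=7)
  Distance 4: (x=5, y=6), (x=6, y=7)
  Distance 5: (x=5, y=5), (x=6, y=6), (x=7, y=7)
  Distance 6: (x=6, y=5), (x=8, y=7)
  Distance 7: (x=6, y=4), (x=8, y=6)
  Distance 8: (x=7, y=4), (x=9, y=6)
  Distance 9: (x=7, y=3), (x=8, y=4), (x=9, y=5)
  Distance 10: (x=8, y=3), (x=9, y=4)
  Distance 11: (x=8, y=2), (x=9, y=3)  <- goal reached here
One shortest path (11 moves): (x=2, y=7) -> (x=3, y=7) -> (x=4, y=7) -> (x=5, y=7) -> (x=6, y=7) -> (x=7, y=7) -> (x=8, y=7) -> (x=8, y=6) -> (x=9, y=6) -> (x=9, y=5) -> (x=9, y=4) -> (x=9, y=3)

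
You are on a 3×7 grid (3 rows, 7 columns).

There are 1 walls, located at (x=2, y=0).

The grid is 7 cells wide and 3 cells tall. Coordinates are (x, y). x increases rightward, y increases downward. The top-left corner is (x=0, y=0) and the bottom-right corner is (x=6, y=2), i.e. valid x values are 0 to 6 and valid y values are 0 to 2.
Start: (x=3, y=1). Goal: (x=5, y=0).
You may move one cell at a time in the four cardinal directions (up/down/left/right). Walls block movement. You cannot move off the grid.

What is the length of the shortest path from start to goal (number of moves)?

Answer: Shortest path length: 3

Derivation:
BFS from (x=3, y=1) until reaching (x=5, y=0):
  Distance 0: (x=3, y=1)
  Distance 1: (x=3, y=0), (x=2, y=1), (x=4, y=1), (x=3, y=2)
  Distance 2: (x=4, y=0), (x=1, y=1), (x=5, y=1), (x=2, y=2), (x=4, y=2)
  Distance 3: (x=1, y=0), (x=5, y=0), (x=0, y=1), (x=6, y=1), (x=1, y=2), (x=5, y=2)  <- goal reached here
One shortest path (3 moves): (x=3, y=1) -> (x=4, y=1) -> (x=5, y=1) -> (x=5, y=0)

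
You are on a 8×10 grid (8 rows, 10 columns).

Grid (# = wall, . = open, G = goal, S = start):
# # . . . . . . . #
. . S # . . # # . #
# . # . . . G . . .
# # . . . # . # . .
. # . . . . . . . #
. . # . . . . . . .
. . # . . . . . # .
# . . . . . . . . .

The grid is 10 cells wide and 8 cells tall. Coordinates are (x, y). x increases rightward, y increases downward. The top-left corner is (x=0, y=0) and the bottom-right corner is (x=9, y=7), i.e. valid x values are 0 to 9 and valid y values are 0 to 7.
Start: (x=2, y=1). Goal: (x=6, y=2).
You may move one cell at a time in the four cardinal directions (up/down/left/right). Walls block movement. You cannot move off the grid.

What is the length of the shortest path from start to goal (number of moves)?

BFS from (x=2, y=1) until reaching (x=6, y=2):
  Distance 0: (x=2, y=1)
  Distance 1: (x=2, y=0), (x=1, y=1)
  Distance 2: (x=3, y=0), (x=0, y=1), (x=1, y=2)
  Distance 3: (x=4, y=0)
  Distance 4: (x=5, y=0), (x=4, y=1)
  Distance 5: (x=6, y=0), (x=5, y=1), (x=4, y=2)
  Distance 6: (x=7, y=0), (x=3, y=2), (x=5, y=2), (x=4, y=3)
  Distance 7: (x=8, y=0), (x=6, y=2), (x=3, y=3), (x=4, y=4)  <- goal reached here
One shortest path (7 moves): (x=2, y=1) -> (x=2, y=0) -> (x=3, y=0) -> (x=4, y=0) -> (x=5, y=0) -> (x=5, y=1) -> (x=5, y=2) -> (x=6, y=2)

Answer: Shortest path length: 7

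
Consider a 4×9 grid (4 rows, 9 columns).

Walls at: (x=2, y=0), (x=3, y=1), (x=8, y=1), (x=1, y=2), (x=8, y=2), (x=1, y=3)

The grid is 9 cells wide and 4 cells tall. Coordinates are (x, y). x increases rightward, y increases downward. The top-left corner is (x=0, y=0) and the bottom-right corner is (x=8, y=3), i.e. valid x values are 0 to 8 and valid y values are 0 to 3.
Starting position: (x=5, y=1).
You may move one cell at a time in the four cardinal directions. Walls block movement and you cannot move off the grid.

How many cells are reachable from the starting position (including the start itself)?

Answer: Reachable cells: 30

Derivation:
BFS flood-fill from (x=5, y=1):
  Distance 0: (x=5, y=1)
  Distance 1: (x=5, y=0), (x=4, y=1), (x=6, y=1), (x=5, y=2)
  Distance 2: (x=4, y=0), (x=6, y=0), (x=7, y=1), (x=4, y=2), (x=6, y=2), (x=5, y=3)
  Distance 3: (x=3, y=0), (x=7, y=0), (x=3, y=2), (x=7, y=2), (x=4, y=3), (x=6, y=3)
  Distance 4: (x=8, y=0), (x=2, y=2), (x=3, y=3), (x=7, y=3)
  Distance 5: (x=2, y=1), (x=2, y=3), (x=8, y=3)
  Distance 6: (x=1, y=1)
  Distance 7: (x=1, y=0), (x=0, y=1)
  Distance 8: (x=0, y=0), (x=0, y=2)
  Distance 9: (x=0, y=3)
Total reachable: 30 (grid has 30 open cells total)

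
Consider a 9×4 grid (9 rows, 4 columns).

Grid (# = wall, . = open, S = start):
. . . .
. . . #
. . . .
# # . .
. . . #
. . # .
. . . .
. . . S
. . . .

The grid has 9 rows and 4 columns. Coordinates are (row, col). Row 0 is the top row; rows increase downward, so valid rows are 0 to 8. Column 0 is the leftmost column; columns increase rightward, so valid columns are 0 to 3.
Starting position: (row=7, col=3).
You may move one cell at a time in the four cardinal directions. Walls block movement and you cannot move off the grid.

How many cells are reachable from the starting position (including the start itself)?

Answer: Reachable cells: 31

Derivation:
BFS flood-fill from (row=7, col=3):
  Distance 0: (row=7, col=3)
  Distance 1: (row=6, col=3), (row=7, col=2), (row=8, col=3)
  Distance 2: (row=5, col=3), (row=6, col=2), (row=7, col=1), (row=8, col=2)
  Distance 3: (row=6, col=1), (row=7, col=0), (row=8, col=1)
  Distance 4: (row=5, col=1), (row=6, col=0), (row=8, col=0)
  Distance 5: (row=4, col=1), (row=5, col=0)
  Distance 6: (row=4, col=0), (row=4, col=2)
  Distance 7: (row=3, col=2)
  Distance 8: (row=2, col=2), (row=3, col=3)
  Distance 9: (row=1, col=2), (row=2, col=1), (row=2, col=3)
  Distance 10: (row=0, col=2), (row=1, col=1), (row=2, col=0)
  Distance 11: (row=0, col=1), (row=0, col=3), (row=1, col=0)
  Distance 12: (row=0, col=0)
Total reachable: 31 (grid has 31 open cells total)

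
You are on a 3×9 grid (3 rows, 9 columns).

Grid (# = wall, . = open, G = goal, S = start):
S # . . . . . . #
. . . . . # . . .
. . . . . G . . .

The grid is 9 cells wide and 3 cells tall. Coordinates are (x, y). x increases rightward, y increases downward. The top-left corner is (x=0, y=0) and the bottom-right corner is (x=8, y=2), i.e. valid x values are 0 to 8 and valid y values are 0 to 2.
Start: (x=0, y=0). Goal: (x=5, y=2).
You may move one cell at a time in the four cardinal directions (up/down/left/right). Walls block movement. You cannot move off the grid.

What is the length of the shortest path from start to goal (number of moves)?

BFS from (x=0, y=0) until reaching (x=5, y=2):
  Distance 0: (x=0, y=0)
  Distance 1: (x=0, y=1)
  Distance 2: (x=1, y=1), (x=0, y=2)
  Distance 3: (x=2, y=1), (x=1, y=2)
  Distance 4: (x=2, y=0), (x=3, y=1), (x=2, y=2)
  Distance 5: (x=3, y=0), (x=4, y=1), (x=3, y=2)
  Distance 6: (x=4, y=0), (x=4, y=2)
  Distance 7: (x=5, y=0), (x=5, y=2)  <- goal reached here
One shortest path (7 moves): (x=0, y=0) -> (x=0, y=1) -> (x=1, y=1) -> (x=2, y=1) -> (x=3, y=1) -> (x=4, y=1) -> (x=4, y=2) -> (x=5, y=2)

Answer: Shortest path length: 7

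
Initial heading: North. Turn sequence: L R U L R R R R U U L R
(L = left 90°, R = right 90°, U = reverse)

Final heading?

Start: North
  L (left (90° counter-clockwise)) -> West
  R (right (90° clockwise)) -> North
  U (U-turn (180°)) -> South
  L (left (90° counter-clockwise)) -> East
  R (right (90° clockwise)) -> South
  R (right (90° clockwise)) -> West
  R (right (90° clockwise)) -> North
  R (right (90° clockwise)) -> East
  U (U-turn (180°)) -> West
  U (U-turn (180°)) -> East
  L (left (90° counter-clockwise)) -> North
  R (right (90° clockwise)) -> East
Final: East

Answer: Final heading: East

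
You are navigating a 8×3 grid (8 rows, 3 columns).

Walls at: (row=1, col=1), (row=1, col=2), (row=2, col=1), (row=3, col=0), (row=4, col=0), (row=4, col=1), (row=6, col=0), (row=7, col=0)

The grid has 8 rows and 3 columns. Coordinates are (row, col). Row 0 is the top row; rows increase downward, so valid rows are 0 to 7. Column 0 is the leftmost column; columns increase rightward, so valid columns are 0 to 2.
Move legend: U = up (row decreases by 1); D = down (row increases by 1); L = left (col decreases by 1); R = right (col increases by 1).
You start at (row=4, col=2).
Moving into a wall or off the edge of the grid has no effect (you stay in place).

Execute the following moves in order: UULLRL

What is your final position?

Answer: Final position: (row=2, col=2)

Derivation:
Start: (row=4, col=2)
  U (up): (row=4, col=2) -> (row=3, col=2)
  U (up): (row=3, col=2) -> (row=2, col=2)
  L (left): blocked, stay at (row=2, col=2)
  L (left): blocked, stay at (row=2, col=2)
  R (right): blocked, stay at (row=2, col=2)
  L (left): blocked, stay at (row=2, col=2)
Final: (row=2, col=2)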